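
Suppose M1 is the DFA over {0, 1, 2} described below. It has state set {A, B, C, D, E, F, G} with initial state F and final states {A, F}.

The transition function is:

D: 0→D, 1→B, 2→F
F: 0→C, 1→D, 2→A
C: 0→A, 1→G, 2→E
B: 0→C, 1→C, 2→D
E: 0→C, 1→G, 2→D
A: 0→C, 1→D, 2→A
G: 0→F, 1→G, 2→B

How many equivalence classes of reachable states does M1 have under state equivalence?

4

Initial partition by acceptance: {A,F} | {B,C,D,E,G}.
Split {B,C,D,E,G} by δ(·,0) → {B,D,E} and {C,G}.
Split {B,D,E} by δ(·,0) → {B,E} and {D}.
Stable partition: {A,F} | {B,E} | {C,G} | {D} — 4 equivalence classes.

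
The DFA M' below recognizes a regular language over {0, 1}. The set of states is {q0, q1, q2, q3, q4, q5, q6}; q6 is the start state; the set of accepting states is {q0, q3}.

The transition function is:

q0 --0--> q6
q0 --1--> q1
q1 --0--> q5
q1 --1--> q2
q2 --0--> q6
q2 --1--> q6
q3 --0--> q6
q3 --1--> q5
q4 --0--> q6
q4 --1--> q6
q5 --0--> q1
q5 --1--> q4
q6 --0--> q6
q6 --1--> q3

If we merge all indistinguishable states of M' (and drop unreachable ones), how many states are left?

States {q0} cannot be reached from the start state, so discard them.
Start with accepting vs non-accepting: {q3} | {q1,q2,q4,q5,q6}.
On input 1, block {q1,q2,q4,q5,q6} splits into {q1,q2,q4,q5} and {q6}.
On input 0, block {q1,q2,q4,q5} splits into {q1,q5} and {q2,q4}.
No further refinement is possible. Final partition (4 blocks): {q3} | {q1,q5} | {q6} | {q2,q4}.

4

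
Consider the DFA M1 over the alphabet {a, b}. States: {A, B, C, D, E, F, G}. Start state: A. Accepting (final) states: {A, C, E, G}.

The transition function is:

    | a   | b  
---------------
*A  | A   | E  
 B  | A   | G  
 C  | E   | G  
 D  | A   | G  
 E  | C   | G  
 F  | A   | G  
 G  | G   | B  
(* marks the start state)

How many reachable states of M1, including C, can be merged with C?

States {D,F} cannot be reached from the start state, so discard them.
P0 = {A,C,E,G} | {B}.
On input b, block {A,C,E,G} splits into {A,C,E} and {G}.
Split {A,C,E} by δ(·,b) → {C,E} and {A}.
Stable partition: {C,E} | {B} | {G} | {A} — 4 equivalence classes.
The equivalence class containing C is {C,E}, of size 2.

2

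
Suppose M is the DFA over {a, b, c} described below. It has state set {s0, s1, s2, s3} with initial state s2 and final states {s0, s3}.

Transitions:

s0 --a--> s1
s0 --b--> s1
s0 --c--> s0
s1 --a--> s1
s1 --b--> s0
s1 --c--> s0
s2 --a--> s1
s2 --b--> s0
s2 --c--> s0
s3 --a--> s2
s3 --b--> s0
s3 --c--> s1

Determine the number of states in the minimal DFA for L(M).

First remove the unreachable states {s3}; 3 states remain.
P0 = {s0} | {s1,s2}.
The partition is now stable with 2 blocks: {s0} | {s1,s2}.

2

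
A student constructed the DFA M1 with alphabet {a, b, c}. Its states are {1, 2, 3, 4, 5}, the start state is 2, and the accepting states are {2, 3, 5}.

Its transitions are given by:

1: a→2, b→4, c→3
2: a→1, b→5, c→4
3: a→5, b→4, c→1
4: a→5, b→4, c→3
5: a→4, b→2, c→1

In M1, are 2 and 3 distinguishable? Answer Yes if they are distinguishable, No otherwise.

Start with accepting vs non-accepting: {2,3,5} | {1,4}.
On input a, block {2,3,5} splits into {2,5} and {3}.
No further refinement is possible. Final partition (3 blocks): {2,5} | {1,4} | {3}.
2 and 3 end up in different blocks, so they are distinguishable. For instance, the string 'a' is accepted from only 3.

Yes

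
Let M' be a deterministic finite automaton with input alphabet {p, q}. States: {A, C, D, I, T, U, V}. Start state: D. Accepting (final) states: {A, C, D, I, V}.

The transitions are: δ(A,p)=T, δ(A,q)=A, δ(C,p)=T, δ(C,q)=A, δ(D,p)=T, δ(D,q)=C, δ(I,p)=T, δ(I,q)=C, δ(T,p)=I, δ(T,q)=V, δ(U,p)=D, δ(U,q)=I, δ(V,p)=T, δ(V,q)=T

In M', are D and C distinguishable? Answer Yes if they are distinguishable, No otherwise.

Reachable states from the start: {A,C,D,I,T,V}. Unreachable: {U} — drop them.
Initial partition by acceptance: {A,C,D,I,V} | {T}.
Refine {A,C,D,I,V} on symbol q: members go to different blocks, giving {A,C,D,I} and {V}.
The partition is now stable with 3 blocks: {A,C,D,I} | {T} | {V}.
D and C lie in the same block of the stable partition, so they are equivalent — no string distinguishes them.

No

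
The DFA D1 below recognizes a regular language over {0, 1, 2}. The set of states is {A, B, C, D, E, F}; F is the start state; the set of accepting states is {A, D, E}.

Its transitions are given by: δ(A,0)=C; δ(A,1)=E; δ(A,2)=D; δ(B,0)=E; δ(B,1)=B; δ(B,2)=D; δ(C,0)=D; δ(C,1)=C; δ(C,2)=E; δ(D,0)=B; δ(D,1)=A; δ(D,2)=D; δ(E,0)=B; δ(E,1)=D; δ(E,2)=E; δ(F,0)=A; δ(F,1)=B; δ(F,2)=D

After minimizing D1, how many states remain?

P0 = {A,D,E} | {B,C,F}.
No further refinement is possible. Final partition (2 blocks): {A,D,E} | {B,C,F}.

2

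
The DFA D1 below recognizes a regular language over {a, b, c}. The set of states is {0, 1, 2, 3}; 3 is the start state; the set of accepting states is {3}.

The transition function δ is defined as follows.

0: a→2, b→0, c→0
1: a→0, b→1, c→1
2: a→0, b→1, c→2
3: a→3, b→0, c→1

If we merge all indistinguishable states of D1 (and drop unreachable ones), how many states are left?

2

Every state is reachable, so we keep all 4.
P0 = {3} | {0,1,2}.
The partition is now stable with 2 blocks: {3} | {0,1,2}.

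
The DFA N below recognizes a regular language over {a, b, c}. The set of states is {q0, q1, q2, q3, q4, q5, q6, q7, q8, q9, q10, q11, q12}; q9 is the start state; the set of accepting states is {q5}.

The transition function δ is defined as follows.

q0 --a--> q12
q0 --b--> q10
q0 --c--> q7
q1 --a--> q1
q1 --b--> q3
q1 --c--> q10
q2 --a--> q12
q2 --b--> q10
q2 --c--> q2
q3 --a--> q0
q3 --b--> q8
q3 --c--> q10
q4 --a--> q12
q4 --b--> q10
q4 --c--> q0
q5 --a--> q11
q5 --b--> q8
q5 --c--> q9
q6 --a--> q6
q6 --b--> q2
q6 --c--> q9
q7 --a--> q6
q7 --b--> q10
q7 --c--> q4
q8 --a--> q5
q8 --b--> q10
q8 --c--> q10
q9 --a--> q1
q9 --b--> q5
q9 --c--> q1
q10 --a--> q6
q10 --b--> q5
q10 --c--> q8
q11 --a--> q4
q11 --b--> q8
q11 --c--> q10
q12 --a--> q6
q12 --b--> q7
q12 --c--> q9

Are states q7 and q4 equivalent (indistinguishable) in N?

Yes

P0 = {q5} | {q0,q1,q2,q3,q4,q6,q7,q8,q9,q10,q11,q12}.
Refine {q0,q1,q2,q3,q4,q6,q7,q8,q9,q10,q11,q12} on symbol a: members go to different blocks, giving {q0,q1,q2,q3,q4,q6,q7,q9,q10,q11,q12} and {q8}.
Split {q0,q1,q2,q3,q4,q6,q7,q9,q10,q11,q12} by δ(·,b) → {q0,q1,q2,q4,q6,q7,q12} and {q3,q11} and {q9,q10}.
Split {q0,q1,q2,q4,q6,q7,q12} by δ(·,b) → {q0,q2,q4,q7} and {q6,q12} and {q1}.
On input a, block {q9,q10} splits into {q9} and {q10}.
The partition is now stable with 8 blocks: {q5} | {q0,q2,q4,q7} | {q8} | {q3,q11} | {q9} | {q6,q12} | {q1} | {q10}.
q7 and q4 lie in the same block of the stable partition, so they are equivalent — no string distinguishes them.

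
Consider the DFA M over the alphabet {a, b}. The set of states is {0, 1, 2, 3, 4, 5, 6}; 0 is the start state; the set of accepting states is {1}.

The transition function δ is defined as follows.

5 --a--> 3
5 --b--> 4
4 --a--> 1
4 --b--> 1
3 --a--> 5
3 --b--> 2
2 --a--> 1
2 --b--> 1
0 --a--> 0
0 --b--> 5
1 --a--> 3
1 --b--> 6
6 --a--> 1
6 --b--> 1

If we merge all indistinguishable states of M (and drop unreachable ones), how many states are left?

4

All states are reachable from the start state.
Initial partition by acceptance: {1} | {0,2,3,4,5,6}.
On input a, block {0,2,3,4,5,6} splits into {0,3,5} and {2,4,6}.
Split {0,3,5} by δ(·,b) → {3,5} and {0}.
No further refinement is possible. Final partition (4 blocks): {1} | {3,5} | {2,4,6} | {0}.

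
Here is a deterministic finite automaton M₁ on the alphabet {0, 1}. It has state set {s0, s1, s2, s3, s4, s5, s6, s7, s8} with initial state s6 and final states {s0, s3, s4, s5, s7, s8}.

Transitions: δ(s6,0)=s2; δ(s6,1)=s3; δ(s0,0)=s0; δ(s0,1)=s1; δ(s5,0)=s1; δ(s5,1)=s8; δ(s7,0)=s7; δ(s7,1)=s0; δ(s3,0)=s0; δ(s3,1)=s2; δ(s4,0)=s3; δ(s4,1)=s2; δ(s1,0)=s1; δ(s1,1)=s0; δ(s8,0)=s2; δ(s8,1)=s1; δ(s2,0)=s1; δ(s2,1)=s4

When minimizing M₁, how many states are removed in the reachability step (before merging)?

BFS from s6 reaches {s0, s1, s2, s3, s4, s6}; the 3 state(s) s5, s7, s8 are never visited.

3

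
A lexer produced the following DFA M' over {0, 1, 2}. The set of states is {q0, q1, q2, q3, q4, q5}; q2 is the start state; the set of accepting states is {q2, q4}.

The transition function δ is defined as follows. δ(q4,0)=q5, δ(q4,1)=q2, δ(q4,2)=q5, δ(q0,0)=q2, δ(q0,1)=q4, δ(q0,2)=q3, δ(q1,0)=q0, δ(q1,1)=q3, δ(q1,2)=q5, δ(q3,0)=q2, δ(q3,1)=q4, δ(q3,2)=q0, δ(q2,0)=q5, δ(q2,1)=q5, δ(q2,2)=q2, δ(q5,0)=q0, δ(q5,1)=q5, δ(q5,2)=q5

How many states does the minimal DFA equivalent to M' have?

First remove the unreachable states {q1}; 5 states remain.
Start with accepting vs non-accepting: {q2,q4} | {q0,q3,q5}.
On input 1, block {q2,q4} splits into {q2} and {q4}.
Refine {q0,q3,q5} on symbol 0: members go to different blocks, giving {q0,q3} and {q5}.
Stable partition: {q2} | {q0,q3} | {q4} | {q5} — 4 equivalence classes.

4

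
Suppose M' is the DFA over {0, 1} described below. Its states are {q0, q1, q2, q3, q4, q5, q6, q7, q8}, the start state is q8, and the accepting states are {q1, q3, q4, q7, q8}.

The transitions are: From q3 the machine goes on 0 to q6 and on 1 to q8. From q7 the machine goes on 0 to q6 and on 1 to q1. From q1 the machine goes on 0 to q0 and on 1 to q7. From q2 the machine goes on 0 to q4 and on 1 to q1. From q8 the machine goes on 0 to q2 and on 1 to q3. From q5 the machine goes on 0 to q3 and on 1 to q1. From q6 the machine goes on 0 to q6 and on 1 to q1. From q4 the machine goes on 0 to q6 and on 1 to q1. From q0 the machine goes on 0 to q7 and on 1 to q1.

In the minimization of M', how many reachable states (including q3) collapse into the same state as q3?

3

Reachable states from the start: {q0,q1,q2,q3,q4,q6,q7,q8}. Unreachable: {q5} — drop them.
P0 = {q1,q3,q4,q7,q8} | {q0,q2,q6}.
Refine {q0,q2,q6} on symbol 0: members go to different blocks, giving {q0,q2} and {q6}.
On input 0, block {q1,q3,q4,q7,q8} splits into {q3,q4,q7} and {q1,q8}.
The partition is now stable with 4 blocks: {q3,q4,q7} | {q0,q2} | {q6} | {q1,q8}.
The equivalence class containing q3 is {q3,q4,q7}, of size 3.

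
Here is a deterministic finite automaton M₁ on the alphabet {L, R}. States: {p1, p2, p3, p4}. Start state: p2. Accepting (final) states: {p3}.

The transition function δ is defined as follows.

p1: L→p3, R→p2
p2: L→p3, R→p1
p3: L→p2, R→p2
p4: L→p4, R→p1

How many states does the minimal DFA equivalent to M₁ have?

Reachable states from the start: {p1,p2,p3}. Unreachable: {p4} — drop them.
Initial partition by acceptance: {p3} | {p1,p2}.
The partition is now stable with 2 blocks: {p3} | {p1,p2}.

2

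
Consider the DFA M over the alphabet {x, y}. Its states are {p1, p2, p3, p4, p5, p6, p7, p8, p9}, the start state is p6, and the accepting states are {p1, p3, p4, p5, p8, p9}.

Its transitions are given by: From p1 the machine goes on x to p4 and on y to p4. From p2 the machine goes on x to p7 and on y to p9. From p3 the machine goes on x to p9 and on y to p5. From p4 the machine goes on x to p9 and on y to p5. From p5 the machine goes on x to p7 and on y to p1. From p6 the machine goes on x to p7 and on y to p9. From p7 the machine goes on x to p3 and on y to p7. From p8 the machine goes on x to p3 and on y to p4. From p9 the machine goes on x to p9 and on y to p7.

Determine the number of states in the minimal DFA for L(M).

6

States {p2,p8} cannot be reached from the start state, so discard them.
Start with accepting vs non-accepting: {p1,p3,p4,p5,p9} | {p6,p7}.
Refine {p1,p3,p4,p5,p9} on symbol x: members go to different blocks, giving {p1,p3,p4,p9} and {p5}.
Split {p1,p3,p4,p9} by δ(·,y) → {p3,p4} and {p1} and {p9}.
On input x, block {p6,p7} splits into {p6} and {p7}.
The partition is now stable with 6 blocks: {p3,p4} | {p6} | {p5} | {p1} | {p9} | {p7}.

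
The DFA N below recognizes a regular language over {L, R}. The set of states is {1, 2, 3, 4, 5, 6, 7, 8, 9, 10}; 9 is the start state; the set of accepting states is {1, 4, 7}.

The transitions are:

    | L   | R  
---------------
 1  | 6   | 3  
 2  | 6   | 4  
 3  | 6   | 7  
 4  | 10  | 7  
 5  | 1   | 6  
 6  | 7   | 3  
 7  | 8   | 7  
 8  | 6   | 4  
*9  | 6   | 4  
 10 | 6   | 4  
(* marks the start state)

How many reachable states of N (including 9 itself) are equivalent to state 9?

4

States {1,2,5} cannot be reached from the start state, so discard them.
Start with accepting vs non-accepting: {4,7} | {3,6,8,9,10}.
Split {3,6,8,9,10} by δ(·,L) → {3,8,9,10} and {6}.
No further refinement is possible. Final partition (3 blocks): {4,7} | {3,8,9,10} | {6}.
State 9 belongs to the block {3,8,9,10}, which has 4 states.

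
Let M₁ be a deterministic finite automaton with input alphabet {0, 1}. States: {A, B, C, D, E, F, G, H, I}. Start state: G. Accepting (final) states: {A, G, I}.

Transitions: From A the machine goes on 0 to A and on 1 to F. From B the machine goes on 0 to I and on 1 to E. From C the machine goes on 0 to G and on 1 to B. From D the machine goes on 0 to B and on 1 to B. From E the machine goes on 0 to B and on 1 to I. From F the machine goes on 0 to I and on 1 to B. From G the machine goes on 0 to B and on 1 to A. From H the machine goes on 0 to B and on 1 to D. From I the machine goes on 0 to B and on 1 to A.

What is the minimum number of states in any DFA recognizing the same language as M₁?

5

First remove the unreachable states {C,D,H}; 6 states remain.
P0 = {A,G,I} | {B,E,F}.
Split {A,G,I} by δ(·,0) → {G,I} and {A}.
Refine {B,E,F} on symbol 0: members go to different blocks, giving {B,F} and {E}.
Refine {B,F} on symbol 1: members go to different blocks, giving {B} and {F}.
No further refinement is possible. Final partition (5 blocks): {G,I} | {B} | {A} | {E} | {F}.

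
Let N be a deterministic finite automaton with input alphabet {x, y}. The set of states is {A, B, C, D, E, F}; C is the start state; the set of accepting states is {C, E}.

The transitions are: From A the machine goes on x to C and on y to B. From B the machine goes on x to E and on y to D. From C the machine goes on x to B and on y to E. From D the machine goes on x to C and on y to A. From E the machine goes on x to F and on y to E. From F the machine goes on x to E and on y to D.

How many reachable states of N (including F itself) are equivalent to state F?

4

Every state is reachable, so we keep all 6.
P0 = {C,E} | {A,B,D,F}.
No further refinement is possible. Final partition (2 blocks): {C,E} | {A,B,D,F}.
The equivalence class containing F is {A,B,D,F}, of size 4.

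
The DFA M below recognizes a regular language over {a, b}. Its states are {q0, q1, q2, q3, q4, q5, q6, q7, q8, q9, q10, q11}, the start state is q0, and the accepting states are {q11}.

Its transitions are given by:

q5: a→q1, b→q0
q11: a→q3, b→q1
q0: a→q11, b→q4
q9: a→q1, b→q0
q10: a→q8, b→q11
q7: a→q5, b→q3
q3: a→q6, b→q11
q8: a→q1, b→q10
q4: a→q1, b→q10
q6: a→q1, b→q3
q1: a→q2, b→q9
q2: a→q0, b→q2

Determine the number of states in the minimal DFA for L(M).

Reachable states from the start: {q0,q1,q2,q3,q4,q6,q8,q9,q10,q11}. Unreachable: {q5,q7} — drop them.
P0 = {q11} | {q0,q1,q2,q3,q4,q6,q8,q9,q10}.
Refine {q0,q1,q2,q3,q4,q6,q8,q9,q10} on symbol a: members go to different blocks, giving {q1,q2,q3,q4,q6,q8,q9,q10} and {q0}.
On input a, block {q1,q2,q3,q4,q6,q8,q9,q10} splits into {q1,q3,q4,q6,q8,q9,q10} and {q2}.
Refine {q1,q3,q4,q6,q8,q9,q10} on symbol a: members go to different blocks, giving {q3,q4,q6,q8,q9,q10} and {q1}.
Split {q3,q4,q6,q8,q9,q10} by δ(·,a) → {q4,q6,q8,q9} and {q3,q10}.
Split {q4,q6,q8,q9} by δ(·,b) → {q4,q6,q8} and {q9}.
The partition is now stable with 7 blocks: {q11} | {q4,q6,q8} | {q0} | {q2} | {q1} | {q3,q10} | {q9}.

7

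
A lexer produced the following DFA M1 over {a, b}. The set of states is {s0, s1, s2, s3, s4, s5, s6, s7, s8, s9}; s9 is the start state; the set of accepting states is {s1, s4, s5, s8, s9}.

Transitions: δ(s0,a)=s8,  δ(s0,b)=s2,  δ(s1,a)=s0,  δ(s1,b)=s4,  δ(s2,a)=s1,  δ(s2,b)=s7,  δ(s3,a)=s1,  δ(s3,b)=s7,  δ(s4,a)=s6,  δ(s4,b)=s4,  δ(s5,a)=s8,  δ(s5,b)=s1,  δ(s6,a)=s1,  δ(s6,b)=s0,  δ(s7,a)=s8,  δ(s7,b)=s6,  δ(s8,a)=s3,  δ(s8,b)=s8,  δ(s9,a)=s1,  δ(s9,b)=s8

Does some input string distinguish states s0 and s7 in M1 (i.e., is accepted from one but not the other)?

No

States {s5} cannot be reached from the start state, so discard them.
Initial partition by acceptance: {s1,s4,s8,s9} | {s0,s2,s3,s6,s7}.
Split {s1,s4,s8,s9} by δ(·,a) → {s1,s4,s8} and {s9}.
No further refinement is possible. Final partition (3 blocks): {s1,s4,s8} | {s0,s2,s3,s6,s7} | {s9}.
s0 and s7 lie in the same block of the stable partition, so they are equivalent — no string distinguishes them.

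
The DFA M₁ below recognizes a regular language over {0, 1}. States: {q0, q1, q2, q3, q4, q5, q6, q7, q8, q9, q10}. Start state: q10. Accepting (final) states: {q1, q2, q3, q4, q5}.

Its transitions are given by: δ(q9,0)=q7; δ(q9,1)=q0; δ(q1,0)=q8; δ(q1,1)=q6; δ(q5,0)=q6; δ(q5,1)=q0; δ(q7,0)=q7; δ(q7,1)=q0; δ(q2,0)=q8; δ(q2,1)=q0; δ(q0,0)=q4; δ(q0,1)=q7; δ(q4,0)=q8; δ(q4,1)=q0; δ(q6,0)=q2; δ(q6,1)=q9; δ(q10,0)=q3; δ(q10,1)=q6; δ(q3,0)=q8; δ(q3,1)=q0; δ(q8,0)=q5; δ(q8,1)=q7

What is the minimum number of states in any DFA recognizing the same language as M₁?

Reachable states from the start: {q0,q2,q3,q4,q5,q6,q7,q8,q9,q10}. Unreachable: {q1} — drop them.
Initial partition by acceptance: {q2,q3,q4,q5} | {q0,q6,q7,q8,q9,q10}.
Refine {q0,q6,q7,q8,q9,q10} on symbol 0: members go to different blocks, giving {q0,q6,q8,q10} and {q7,q9}.
Split {q0,q6,q8,q10} by δ(·,1) → {q0,q6,q8} and {q10}.
No further refinement is possible. Final partition (4 blocks): {q2,q3,q4,q5} | {q0,q6,q8} | {q7,q9} | {q10}.

4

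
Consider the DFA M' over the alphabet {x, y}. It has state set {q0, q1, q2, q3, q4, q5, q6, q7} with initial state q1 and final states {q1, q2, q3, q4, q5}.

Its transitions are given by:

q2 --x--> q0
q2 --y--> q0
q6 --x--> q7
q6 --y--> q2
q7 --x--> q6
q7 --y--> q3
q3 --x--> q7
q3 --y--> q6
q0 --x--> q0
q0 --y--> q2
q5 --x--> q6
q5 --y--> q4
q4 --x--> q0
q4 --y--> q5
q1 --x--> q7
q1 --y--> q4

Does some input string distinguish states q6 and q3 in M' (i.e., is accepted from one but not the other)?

Yes

All states are reachable from the start state.
Initial partition by acceptance: {q1,q2,q3,q4,q5} | {q0,q6,q7}.
Refine {q1,q2,q3,q4,q5} on symbol y: members go to different blocks, giving {q1,q4,q5} and {q2,q3}.
No further refinement is possible. Final partition (3 blocks): {q1,q4,q5} | {q0,q6,q7} | {q2,q3}.
q6 and q3 end up in different blocks, so they are distinguishable. For instance, the string 'ε' is accepted from only q3.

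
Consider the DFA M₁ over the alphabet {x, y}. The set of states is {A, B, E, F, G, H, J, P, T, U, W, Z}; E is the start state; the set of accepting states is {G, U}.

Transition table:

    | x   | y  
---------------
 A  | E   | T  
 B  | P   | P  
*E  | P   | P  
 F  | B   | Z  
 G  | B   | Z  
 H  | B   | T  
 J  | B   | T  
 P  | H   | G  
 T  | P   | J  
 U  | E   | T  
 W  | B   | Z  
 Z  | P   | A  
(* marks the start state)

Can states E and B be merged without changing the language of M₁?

States {F,U,W} cannot be reached from the start state, so discard them.
Start with accepting vs non-accepting: {G} | {A,B,E,H,J,P,T,Z}.
On input y, block {A,B,E,H,J,P,T,Z} splits into {A,B,E,H,J,T,Z} and {P}.
Refine {A,B,E,H,J,T,Z} on symbol x: members go to different blocks, giving {B,E,T,Z} and {A,H,J}.
Refine {B,E,T,Z} on symbol y: members go to different blocks, giving {T,Z} and {B,E}.
The partition is now stable with 5 blocks: {G} | {T,Z} | {P} | {A,H,J} | {B,E}.
E and B lie in the same block of the stable partition, so they are equivalent — no string distinguishes them.

Yes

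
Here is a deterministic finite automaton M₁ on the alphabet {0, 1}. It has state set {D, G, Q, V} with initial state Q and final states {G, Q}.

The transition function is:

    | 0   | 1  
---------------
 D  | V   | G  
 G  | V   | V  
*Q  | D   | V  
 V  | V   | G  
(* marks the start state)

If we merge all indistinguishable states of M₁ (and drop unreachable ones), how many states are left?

Every state is reachable, so we keep all 4.
Start with accepting vs non-accepting: {G,Q} | {D,V}.
The partition is now stable with 2 blocks: {G,Q} | {D,V}.

2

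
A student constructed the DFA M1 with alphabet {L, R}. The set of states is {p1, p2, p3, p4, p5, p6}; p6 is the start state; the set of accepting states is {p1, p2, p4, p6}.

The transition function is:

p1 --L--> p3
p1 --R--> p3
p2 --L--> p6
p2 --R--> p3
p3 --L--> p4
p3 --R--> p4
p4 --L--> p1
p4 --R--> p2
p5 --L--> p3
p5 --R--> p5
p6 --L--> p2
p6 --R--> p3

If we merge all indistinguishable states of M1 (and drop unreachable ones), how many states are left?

First remove the unreachable states {p5}; 5 states remain.
P0 = {p1,p2,p4,p6} | {p3}.
Split {p1,p2,p4,p6} by δ(·,L) → {p2,p4,p6} and {p1}.
On input L, block {p2,p4,p6} splits into {p2,p6} and {p4}.
No further refinement is possible. Final partition (4 blocks): {p2,p6} | {p3} | {p1} | {p4}.

4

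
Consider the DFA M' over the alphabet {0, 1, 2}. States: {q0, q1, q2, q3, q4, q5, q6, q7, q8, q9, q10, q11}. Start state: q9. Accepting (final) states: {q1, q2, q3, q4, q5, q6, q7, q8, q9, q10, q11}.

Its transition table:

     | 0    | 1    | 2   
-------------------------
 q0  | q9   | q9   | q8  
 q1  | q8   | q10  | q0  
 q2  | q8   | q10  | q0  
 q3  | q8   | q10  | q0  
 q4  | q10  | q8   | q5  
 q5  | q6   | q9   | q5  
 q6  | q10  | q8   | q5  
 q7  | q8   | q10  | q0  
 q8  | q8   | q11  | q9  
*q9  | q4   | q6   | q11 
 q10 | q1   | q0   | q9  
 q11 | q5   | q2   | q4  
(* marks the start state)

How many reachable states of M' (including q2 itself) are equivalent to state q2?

First remove the unreachable states {q3,q7}; 10 states remain.
Initial partition by acceptance: {q1,q2,q4,q5,q6,q8,q9,q10,q11} | {q0}.
On input 1, block {q1,q2,q4,q5,q6,q8,q9,q10,q11} splits into {q1,q2,q4,q5,q6,q8,q9,q11} and {q10}.
Split {q1,q2,q4,q5,q6,q8,q9,q11} by δ(·,0) → {q1,q2,q5,q8,q9,q11} and {q4,q6}.
Refine {q1,q2,q5,q8,q9,q11} on symbol 0: members go to different blocks, giving {q1,q2,q8,q11} and {q5,q9}.
Split {q1,q2,q8,q11} by δ(·,0) → {q1,q2,q8} and {q11}.
Refine {q1,q2,q8} on symbol 1: members go to different blocks, giving {q1,q2} and {q8}.
Split {q5,q9} by δ(·,1) → {q5} and {q9}.
Stable partition: {q1,q2} | {q0} | {q10} | {q4,q6} | {q5} | {q11} | {q8} | {q9} — 8 equivalence classes.
The equivalence class containing q2 is {q1,q2}, of size 2.

2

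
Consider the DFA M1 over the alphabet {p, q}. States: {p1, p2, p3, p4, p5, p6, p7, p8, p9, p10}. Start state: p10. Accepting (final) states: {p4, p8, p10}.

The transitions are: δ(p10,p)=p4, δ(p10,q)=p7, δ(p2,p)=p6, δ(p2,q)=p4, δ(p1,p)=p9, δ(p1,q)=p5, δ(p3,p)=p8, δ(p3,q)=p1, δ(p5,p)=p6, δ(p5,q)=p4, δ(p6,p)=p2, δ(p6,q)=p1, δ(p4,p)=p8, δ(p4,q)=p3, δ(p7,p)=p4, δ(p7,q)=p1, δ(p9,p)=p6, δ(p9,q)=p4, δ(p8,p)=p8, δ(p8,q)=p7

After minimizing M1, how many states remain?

5

All states are reachable from the start state.
Start with accepting vs non-accepting: {p4,p8,p10} | {p1,p2,p3,p5,p6,p7,p9}.
Refine {p1,p2,p3,p5,p6,p7,p9} on symbol p: members go to different blocks, giving {p1,p2,p5,p6,p9} and {p3,p7}.
On input q, block {p1,p2,p5,p6,p9} splits into {p2,p5,p9} and {p1,p6}.
Split {p1,p6} by δ(·,q) → {p1} and {p6}.
No further refinement is possible. Final partition (5 blocks): {p4,p8,p10} | {p2,p5,p9} | {p3,p7} | {p1} | {p6}.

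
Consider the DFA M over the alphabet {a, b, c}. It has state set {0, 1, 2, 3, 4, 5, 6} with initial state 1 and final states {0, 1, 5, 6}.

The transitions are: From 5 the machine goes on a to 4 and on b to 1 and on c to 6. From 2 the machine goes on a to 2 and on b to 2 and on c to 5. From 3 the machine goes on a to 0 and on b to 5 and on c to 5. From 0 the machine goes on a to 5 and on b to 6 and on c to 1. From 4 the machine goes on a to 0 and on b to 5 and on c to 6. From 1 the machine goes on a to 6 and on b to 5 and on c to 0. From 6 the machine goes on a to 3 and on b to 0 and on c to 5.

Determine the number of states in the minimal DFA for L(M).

First remove the unreachable states {2}; 6 states remain.
P0 = {0,1,5,6} | {3,4}.
Split {0,1,5,6} by δ(·,a) → {0,1} and {5,6}.
The partition is now stable with 3 blocks: {0,1} | {3,4} | {5,6}.

3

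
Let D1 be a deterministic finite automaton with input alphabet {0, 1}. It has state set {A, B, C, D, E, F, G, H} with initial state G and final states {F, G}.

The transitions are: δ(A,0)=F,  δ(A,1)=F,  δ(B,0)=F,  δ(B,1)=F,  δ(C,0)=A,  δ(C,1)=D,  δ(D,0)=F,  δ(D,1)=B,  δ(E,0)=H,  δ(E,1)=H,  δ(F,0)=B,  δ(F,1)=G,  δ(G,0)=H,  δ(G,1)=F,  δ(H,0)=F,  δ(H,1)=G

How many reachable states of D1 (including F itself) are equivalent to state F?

States {A,C,D,E} cannot be reached from the start state, so discard them.
Start with accepting vs non-accepting: {F,G} | {B,H}.
The partition is now stable with 2 blocks: {F,G} | {B,H}.
The equivalence class containing F is {F,G}, of size 2.

2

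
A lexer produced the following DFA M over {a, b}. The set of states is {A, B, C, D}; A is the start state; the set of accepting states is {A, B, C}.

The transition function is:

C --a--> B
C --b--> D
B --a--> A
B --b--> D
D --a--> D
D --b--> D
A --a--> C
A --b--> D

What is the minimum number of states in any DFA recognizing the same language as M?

2

Every state is reachable, so we keep all 4.
Initial partition by acceptance: {A,B,C} | {D}.
No further refinement is possible. Final partition (2 blocks): {A,B,C} | {D}.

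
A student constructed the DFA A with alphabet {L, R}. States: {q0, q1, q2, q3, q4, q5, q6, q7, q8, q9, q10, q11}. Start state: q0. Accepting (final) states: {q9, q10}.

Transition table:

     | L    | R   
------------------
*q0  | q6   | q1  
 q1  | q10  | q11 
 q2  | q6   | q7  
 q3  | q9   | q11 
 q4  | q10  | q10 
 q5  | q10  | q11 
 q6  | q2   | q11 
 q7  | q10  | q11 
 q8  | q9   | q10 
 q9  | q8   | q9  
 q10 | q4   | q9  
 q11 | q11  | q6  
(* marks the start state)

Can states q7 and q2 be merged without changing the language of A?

States {q3,q5} cannot be reached from the start state, so discard them.
Start with accepting vs non-accepting: {q9,q10} | {q0,q1,q2,q4,q6,q7,q8,q11}.
Refine {q0,q1,q2,q4,q6,q7,q8,q11} on symbol L: members go to different blocks, giving {q0,q2,q6,q11} and {q1,q4,q7,q8}.
On input R, block {q0,q2,q6,q11} splits into {q0,q2} and {q6,q11}.
Refine {q1,q4,q7,q8} on symbol R: members go to different blocks, giving {q1,q7} and {q4,q8}.
On input L, block {q6,q11} splits into {q6} and {q11}.
Stable partition: {q9,q10} | {q0,q2} | {q1,q7} | {q6} | {q4,q8} | {q11} — 6 equivalence classes.
q7 and q2 end up in different blocks, so they are distinguishable. For instance, the string 'L' is accepted from only q7.

No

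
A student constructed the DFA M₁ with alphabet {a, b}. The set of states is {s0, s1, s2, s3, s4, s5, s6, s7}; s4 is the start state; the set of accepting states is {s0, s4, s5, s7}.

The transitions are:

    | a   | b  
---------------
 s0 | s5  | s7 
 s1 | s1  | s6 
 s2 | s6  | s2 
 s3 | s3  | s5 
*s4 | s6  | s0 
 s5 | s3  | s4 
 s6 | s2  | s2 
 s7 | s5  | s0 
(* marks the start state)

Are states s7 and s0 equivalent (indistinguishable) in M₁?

Yes

Reachable states from the start: {s0,s2,s3,s4,s5,s6,s7}. Unreachable: {s1} — drop them.
Initial partition by acceptance: {s0,s4,s5,s7} | {s2,s3,s6}.
On input a, block {s0,s4,s5,s7} splits into {s0,s7} and {s4,s5}.
Refine {s2,s3,s6} on symbol b: members go to different blocks, giving {s2,s6} and {s3}.
Refine {s4,s5} on symbol a: members go to different blocks, giving {s4} and {s5}.
The partition is now stable with 5 blocks: {s0,s7} | {s2,s6} | {s4} | {s3} | {s5}.
s7 and s0 lie in the same block of the stable partition, so they are equivalent — no string distinguishes them.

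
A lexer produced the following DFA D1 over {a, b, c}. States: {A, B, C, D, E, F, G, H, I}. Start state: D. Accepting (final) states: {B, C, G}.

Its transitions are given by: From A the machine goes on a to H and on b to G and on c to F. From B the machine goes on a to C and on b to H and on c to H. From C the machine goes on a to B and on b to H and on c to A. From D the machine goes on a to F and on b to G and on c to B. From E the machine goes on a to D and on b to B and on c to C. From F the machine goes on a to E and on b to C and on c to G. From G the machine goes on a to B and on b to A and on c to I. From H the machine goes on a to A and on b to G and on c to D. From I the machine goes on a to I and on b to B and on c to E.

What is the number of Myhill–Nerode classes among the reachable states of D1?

Start with accepting vs non-accepting: {B,C,G} | {A,D,E,F,H,I}.
On input c, block {A,D,E,F,H,I} splits into {A,H,I} and {D,E,F}.
The partition is now stable with 3 blocks: {B,C,G} | {A,H,I} | {D,E,F}.

3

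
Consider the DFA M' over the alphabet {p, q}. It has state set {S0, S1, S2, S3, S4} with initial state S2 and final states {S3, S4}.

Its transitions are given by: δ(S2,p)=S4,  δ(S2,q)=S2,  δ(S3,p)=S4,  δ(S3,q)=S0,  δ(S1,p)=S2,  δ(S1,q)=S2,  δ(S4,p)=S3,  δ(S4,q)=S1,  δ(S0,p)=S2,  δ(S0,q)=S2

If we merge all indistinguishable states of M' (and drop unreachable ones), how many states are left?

Start with accepting vs non-accepting: {S3,S4} | {S0,S1,S2}.
Split {S0,S1,S2} by δ(·,p) → {S0,S1} and {S2}.
The partition is now stable with 3 blocks: {S3,S4} | {S0,S1} | {S2}.

3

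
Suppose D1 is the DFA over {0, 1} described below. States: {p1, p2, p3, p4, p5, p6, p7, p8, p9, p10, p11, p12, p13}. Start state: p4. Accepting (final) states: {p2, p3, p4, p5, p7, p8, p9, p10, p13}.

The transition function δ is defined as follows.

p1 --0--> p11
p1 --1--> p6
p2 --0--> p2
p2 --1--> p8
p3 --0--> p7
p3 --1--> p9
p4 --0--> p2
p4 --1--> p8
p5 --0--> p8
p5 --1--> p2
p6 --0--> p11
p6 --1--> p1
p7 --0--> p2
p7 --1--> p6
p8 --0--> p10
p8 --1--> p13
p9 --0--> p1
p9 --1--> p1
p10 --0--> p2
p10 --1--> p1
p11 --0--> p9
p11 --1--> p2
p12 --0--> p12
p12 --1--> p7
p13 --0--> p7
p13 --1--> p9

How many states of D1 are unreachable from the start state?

Starting at p4 and following transitions, the reachable set is {p1, p2, p4, p6, p7, p8, p9, p10, p11, p13}. That leaves p3, p5, p12 unreachable — 3 in total.

3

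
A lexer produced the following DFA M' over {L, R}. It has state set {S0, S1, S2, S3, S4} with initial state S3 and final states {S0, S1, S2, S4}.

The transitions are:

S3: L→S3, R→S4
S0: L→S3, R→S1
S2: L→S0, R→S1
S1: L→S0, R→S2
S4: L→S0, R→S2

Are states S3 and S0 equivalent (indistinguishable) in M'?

No

Every state is reachable, so we keep all 5.
P0 = {S0,S1,S2,S4} | {S3}.
On input L, block {S0,S1,S2,S4} splits into {S1,S2,S4} and {S0}.
Stable partition: {S1,S2,S4} | {S3} | {S0} — 3 equivalence classes.
S3 and S0 end up in different blocks, so they are distinguishable. For instance, the string 'ε' is accepted from only S0.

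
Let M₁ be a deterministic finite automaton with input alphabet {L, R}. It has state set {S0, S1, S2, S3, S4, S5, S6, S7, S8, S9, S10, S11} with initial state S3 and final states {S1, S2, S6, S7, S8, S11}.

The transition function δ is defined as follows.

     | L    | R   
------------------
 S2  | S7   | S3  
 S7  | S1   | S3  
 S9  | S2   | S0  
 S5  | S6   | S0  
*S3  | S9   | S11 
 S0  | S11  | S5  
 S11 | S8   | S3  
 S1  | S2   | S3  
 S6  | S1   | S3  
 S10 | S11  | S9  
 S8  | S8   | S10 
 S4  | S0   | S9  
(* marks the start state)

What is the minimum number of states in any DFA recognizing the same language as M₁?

States {S4} cannot be reached from the start state, so discard them.
Start with accepting vs non-accepting: {S1,S2,S6,S7,S8,S11} | {S0,S3,S5,S9,S10}.
Split {S0,S3,S5,S9,S10} by δ(·,L) → {S0,S5,S9,S10} and {S3}.
Split {S1,S2,S6,S7,S8,S11} by δ(·,R) → {S1,S2,S6,S7,S11} and {S8}.
Refine {S1,S2,S6,S7,S11} on symbol L: members go to different blocks, giving {S1,S2,S6,S7} and {S11}.
On input L, block {S0,S5,S9,S10} splits into {S0,S10} and {S5,S9}.
No further refinement is possible. Final partition (6 blocks): {S1,S2,S6,S7} | {S0,S10} | {S3} | {S8} | {S11} | {S5,S9}.

6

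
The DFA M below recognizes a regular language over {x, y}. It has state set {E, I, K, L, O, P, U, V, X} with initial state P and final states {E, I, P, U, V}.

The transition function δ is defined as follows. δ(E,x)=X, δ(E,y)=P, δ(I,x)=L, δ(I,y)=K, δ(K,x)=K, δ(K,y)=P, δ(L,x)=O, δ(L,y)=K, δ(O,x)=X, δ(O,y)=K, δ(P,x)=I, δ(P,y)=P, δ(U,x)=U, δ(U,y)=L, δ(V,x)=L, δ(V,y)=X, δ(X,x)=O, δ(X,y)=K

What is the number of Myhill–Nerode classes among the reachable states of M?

States {E,U,V} cannot be reached from the start state, so discard them.
P0 = {I,P} | {K,L,O,X}.
On input x, block {I,P} splits into {P} and {I}.
On input y, block {K,L,O,X} splits into {L,O,X} and {K}.
No further refinement is possible. Final partition (4 blocks): {P} | {L,O,X} | {I} | {K}.

4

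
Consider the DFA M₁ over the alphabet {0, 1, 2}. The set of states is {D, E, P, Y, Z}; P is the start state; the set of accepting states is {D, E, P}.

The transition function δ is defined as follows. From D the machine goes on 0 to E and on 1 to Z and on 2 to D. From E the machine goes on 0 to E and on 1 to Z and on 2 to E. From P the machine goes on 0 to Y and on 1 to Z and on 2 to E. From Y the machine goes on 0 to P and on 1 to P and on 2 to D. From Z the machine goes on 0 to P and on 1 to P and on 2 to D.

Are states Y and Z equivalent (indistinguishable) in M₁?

Yes

Start with accepting vs non-accepting: {D,E,P} | {Y,Z}.
On input 0, block {D,E,P} splits into {D,E} and {P}.
No further refinement is possible. Final partition (3 blocks): {D,E} | {Y,Z} | {P}.
Y and Z lie in the same block of the stable partition, so they are equivalent — no string distinguishes them.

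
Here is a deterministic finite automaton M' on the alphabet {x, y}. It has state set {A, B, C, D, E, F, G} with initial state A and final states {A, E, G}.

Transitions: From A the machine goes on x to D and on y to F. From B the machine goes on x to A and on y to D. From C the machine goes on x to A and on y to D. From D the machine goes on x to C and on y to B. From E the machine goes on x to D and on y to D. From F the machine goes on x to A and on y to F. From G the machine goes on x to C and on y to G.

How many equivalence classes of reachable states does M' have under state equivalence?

4

States {E,G} cannot be reached from the start state, so discard them.
P0 = {A} | {B,C,D,F}.
Split {B,C,D,F} by δ(·,x) → {B,C,F} and {D}.
Split {B,C,F} by δ(·,y) → {B,C} and {F}.
No further refinement is possible. Final partition (4 blocks): {A} | {B,C} | {D} | {F}.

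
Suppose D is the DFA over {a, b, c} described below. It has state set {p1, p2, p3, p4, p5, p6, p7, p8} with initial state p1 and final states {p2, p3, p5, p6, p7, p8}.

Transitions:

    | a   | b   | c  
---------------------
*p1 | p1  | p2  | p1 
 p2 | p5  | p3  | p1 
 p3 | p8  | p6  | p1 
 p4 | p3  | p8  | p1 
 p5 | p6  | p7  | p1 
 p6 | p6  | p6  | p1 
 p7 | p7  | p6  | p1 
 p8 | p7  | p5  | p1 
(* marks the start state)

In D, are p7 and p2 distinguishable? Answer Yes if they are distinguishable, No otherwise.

No

States {p4} cannot be reached from the start state, so discard them.
P0 = {p2,p3,p5,p6,p7,p8} | {p1}.
No further refinement is possible. Final partition (2 blocks): {p2,p3,p5,p6,p7,p8} | {p1}.
p7 and p2 lie in the same block of the stable partition, so they are equivalent — no string distinguishes them.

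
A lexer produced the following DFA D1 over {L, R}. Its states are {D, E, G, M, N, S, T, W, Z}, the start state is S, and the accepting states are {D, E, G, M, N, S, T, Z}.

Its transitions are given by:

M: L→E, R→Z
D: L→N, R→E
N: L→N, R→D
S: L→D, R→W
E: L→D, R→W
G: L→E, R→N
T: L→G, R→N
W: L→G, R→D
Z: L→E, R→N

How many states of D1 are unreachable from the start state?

3

BFS from S reaches {D, E, G, N, S, W}; the 3 state(s) M, T, Z are never visited.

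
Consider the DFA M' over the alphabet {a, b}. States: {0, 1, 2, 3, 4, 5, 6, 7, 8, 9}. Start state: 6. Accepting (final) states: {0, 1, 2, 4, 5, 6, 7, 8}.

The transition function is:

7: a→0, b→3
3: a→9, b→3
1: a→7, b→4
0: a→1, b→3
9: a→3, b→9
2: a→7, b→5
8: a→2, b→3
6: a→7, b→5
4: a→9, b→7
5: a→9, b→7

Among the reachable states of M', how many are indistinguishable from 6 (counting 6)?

States {2,8} cannot be reached from the start state, so discard them.
Initial partition by acceptance: {0,1,4,5,6,7} | {3,9}.
Refine {0,1,4,5,6,7} on symbol a: members go to different blocks, giving {0,1,6,7} and {4,5}.
On input b, block {0,1,6,7} splits into {0,7} and {1,6}.
Split {0,7} by δ(·,a) → {0} and {7}.
No further refinement is possible. Final partition (5 blocks): {0} | {3,9} | {4,5} | {1,6} | {7}.
The equivalence class containing 6 is {1,6}, of size 2.

2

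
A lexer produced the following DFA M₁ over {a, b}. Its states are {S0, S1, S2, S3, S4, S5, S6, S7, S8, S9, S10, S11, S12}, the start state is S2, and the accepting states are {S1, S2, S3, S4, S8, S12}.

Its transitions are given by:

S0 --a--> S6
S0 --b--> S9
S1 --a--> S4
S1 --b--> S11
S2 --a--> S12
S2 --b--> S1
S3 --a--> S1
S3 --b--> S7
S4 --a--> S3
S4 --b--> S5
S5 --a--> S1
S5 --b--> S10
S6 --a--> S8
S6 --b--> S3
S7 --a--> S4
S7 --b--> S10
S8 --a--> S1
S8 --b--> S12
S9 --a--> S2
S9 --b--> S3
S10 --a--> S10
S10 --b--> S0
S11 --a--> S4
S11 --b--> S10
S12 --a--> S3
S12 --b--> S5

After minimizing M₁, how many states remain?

6

P0 = {S1,S2,S3,S4,S8,S12} | {S0,S5,S6,S7,S9,S10,S11}.
On input b, block {S1,S2,S3,S4,S8,S12} splits into {S1,S3,S4,S12} and {S2,S8}.
Split {S0,S5,S6,S7,S9,S10,S11} by δ(·,a) → {S5,S7,S11} and {S0,S10} and {S6,S9}.
Refine {S0,S10} on symbol a: members go to different blocks, giving {S0} and {S10}.
Stable partition: {S1,S3,S4,S12} | {S5,S7,S11} | {S2,S8} | {S0} | {S6,S9} | {S10} — 6 equivalence classes.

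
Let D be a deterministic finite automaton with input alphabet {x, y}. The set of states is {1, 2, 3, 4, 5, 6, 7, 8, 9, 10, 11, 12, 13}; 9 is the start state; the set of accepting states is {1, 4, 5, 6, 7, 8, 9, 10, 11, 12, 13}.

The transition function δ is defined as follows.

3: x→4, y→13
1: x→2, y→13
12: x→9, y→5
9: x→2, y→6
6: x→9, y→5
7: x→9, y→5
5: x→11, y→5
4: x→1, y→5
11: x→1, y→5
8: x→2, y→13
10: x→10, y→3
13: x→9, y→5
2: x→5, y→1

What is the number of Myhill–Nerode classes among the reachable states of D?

4

States {3,4,7,8,10,12} cannot be reached from the start state, so discard them.
Initial partition by acceptance: {1,5,6,9,11,13} | {2}.
Refine {1,5,6,9,11,13} on symbol x: members go to different blocks, giving {5,6,11,13} and {1,9}.
Refine {5,6,11,13} on symbol x: members go to different blocks, giving {6,11,13} and {5}.
The partition is now stable with 4 blocks: {6,11,13} | {2} | {1,9} | {5}.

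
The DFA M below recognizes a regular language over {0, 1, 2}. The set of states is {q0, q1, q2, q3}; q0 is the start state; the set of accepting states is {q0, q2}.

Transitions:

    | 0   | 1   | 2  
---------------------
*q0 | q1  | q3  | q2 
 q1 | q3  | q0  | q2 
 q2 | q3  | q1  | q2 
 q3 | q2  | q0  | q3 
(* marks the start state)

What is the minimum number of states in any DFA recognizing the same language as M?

Every state is reachable, so we keep all 4.
Start with accepting vs non-accepting: {q0,q2} | {q1,q3}.
Refine {q1,q3} on symbol 0: members go to different blocks, giving {q1} and {q3}.
Refine {q0,q2} on symbol 0: members go to different blocks, giving {q0} and {q2}.
No further refinement is possible. Final partition (4 blocks): {q0} | {q1} | {q3} | {q2}.

4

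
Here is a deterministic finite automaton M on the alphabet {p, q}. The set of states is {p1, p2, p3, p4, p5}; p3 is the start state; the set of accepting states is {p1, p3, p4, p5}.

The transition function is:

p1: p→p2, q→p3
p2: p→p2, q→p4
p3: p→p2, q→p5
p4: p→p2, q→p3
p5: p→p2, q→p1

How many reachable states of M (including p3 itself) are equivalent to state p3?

All states are reachable from the start state.
Start with accepting vs non-accepting: {p1,p3,p4,p5} | {p2}.
No further refinement is possible. Final partition (2 blocks): {p1,p3,p4,p5} | {p2}.
The equivalence class containing p3 is {p1,p3,p4,p5}, of size 4.

4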